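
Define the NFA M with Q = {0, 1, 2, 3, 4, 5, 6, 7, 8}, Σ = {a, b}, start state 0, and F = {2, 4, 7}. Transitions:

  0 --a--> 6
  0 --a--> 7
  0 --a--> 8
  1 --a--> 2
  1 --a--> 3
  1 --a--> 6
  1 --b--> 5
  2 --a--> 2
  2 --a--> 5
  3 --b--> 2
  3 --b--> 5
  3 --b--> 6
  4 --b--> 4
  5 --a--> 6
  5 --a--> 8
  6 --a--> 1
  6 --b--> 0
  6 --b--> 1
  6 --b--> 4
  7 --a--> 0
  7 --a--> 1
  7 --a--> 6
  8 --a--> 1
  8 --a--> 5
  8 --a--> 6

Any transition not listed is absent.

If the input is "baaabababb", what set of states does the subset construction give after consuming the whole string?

∅

Start in {0}.
Read 'b': 0→∅; now ∅.
The set is empty and remains empty for the remaining 9 symbols.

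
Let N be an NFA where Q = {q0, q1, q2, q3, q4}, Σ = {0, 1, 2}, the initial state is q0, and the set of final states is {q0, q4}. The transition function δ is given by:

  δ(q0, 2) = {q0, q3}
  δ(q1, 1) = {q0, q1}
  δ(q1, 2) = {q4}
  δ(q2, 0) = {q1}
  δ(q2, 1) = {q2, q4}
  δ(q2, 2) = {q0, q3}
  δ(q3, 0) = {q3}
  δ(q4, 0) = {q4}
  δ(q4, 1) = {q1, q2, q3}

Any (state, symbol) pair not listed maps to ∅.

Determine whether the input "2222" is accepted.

Start in {q0}.
Read '2': {q0} → {q0, q3}.
Read '2': {q0, q3} → {q0, q3}.
Read '2': {q0, q3} → {q0, q3}.
Read '2': {q0, q3} → {q0, q3}.
The final set {q0, q3} contains the accepting state q0.

Yes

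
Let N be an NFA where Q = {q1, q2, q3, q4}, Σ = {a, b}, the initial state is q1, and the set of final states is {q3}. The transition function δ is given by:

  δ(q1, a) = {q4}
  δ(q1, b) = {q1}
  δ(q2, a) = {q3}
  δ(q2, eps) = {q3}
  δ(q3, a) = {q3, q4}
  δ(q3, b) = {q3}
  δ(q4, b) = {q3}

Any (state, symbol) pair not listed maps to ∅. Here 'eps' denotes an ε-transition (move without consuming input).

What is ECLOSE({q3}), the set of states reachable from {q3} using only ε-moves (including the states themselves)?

Begin with {q3}.
No ε-moves leave this set, so the closure equals the set itself.

{q3}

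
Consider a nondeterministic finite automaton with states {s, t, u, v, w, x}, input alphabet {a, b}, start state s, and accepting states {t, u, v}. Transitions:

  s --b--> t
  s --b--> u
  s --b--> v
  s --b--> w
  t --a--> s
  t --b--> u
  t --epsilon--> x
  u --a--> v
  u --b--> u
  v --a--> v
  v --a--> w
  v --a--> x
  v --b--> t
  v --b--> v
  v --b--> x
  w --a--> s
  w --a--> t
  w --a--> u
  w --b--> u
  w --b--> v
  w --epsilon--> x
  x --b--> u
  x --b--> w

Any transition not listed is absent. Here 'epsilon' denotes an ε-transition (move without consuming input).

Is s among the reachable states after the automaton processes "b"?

Start in {s}.
Read 'b': s→{t, u, v, w}; union {t, u, v, w}; ε-closure = {t, u, v, w, x}.
State s is not in {t, u, v, w, x}.

No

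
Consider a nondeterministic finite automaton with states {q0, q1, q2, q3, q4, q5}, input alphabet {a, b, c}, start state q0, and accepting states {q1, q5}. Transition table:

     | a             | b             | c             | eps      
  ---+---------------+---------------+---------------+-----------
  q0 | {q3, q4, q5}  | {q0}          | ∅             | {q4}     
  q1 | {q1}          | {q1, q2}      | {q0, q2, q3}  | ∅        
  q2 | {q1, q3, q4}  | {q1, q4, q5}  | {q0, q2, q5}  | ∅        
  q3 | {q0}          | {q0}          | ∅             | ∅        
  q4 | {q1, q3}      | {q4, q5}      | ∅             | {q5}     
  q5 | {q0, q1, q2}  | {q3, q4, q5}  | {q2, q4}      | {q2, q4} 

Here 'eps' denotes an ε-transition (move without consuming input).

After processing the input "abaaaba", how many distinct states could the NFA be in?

Start: ε-closure({q0}) = {q0, q2, q4, q5}.
Read 'a': {q0, q2, q4, q5} → {q0, q1, q2, q3, q4, q5}.
Read 'b': {q0, q1, q2, q3, q4, q5} → {q0, q1, q2, q3, q4, q5}.
Read 'a': {q0, q1, q2, q3, q4, q5} → {q0, q1, q2, q3, q4, q5}.
Read 'a': {q0, q1, q2, q3, q4, q5} → {q0, q1, q2, q3, q4, q5}.
Read 'a': {q0, q1, q2, q3, q4, q5} → {q0, q1, q2, q3, q4, q5}.
Read 'b': {q0, q1, q2, q3, q4, q5} → {q0, q1, q2, q3, q4, q5}.
Read 'a': {q0, q1, q2, q3, q4, q5} → {q0, q1, q2, q3, q4, q5}.
That set has 6 states.

6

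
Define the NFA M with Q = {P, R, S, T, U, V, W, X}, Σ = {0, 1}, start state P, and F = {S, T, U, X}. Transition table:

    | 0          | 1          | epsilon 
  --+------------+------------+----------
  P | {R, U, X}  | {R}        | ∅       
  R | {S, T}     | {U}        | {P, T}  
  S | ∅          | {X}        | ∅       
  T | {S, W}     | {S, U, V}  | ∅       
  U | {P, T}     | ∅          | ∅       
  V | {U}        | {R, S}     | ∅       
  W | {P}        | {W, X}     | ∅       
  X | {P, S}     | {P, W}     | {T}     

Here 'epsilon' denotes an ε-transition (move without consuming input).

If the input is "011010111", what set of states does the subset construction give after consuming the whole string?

{P, R, S, T, U, V, W, X}

Start in {P}.
Read '0': P→{R, U, X}; union {R, U, X}; ε-closure = {P, R, T, U, X}.
Read '1': P→{R}, R→{U}, T→{S, U, V}, U→∅, X→{P, W}; union {P, R, S, U, V, W}; ε-closure = {P, R, S, T, U, V, W}.
Read '1': P→{R}, R→{U}, S→{X}, T→{S, U, V}, U→∅, V→{R, S}, W→{W, X}; union {R, S, U, V, W, X}; ε-closure = {P, R, S, T, U, V, W, X}.
Read '0': P→{R, U, X}, R→{S, T}, S→∅, T→{S, W}, U→{P, T}, V→{U}, W→{P}, X→{P, S}; now {P, R, S, T, U, W, X}.
Read '1': P→{R}, R→{U}, S→{X}, T→{S, U, V}, U→∅, W→{W, X}, X→{P, W}; union {P, R, S, U, V, W, X}; ε-closure = {P, R, S, T, U, V, W, X}.
Read '0': P→{R, U, X}, R→{S, T}, S→∅, T→{S, W}, U→{P, T}, V→{U}, W→{P}, X→{P, S}; now {P, R, S, T, U, W, X}.
Read '1': P→{R}, R→{U}, S→{X}, T→{S, U, V}, U→∅, W→{W, X}, X→{P, W}; union {P, R, S, U, V, W, X}; ε-closure = {P, R, S, T, U, V, W, X}.
Read '1': P→{R}, R→{U}, S→{X}, T→{S, U, V}, U→∅, V→{R, S}, W→{W, X}, X→{P, W}; union {P, R, S, U, V, W, X}; ε-closure = {P, R, S, T, U, V, W, X}.
Read '1': P→{R}, R→{U}, S→{X}, T→{S, U, V}, U→∅, V→{R, S}, W→{W, X}, X→{P, W}; union {P, R, S, U, V, W, X}; ε-closure = {P, R, S, T, U, V, W, X}.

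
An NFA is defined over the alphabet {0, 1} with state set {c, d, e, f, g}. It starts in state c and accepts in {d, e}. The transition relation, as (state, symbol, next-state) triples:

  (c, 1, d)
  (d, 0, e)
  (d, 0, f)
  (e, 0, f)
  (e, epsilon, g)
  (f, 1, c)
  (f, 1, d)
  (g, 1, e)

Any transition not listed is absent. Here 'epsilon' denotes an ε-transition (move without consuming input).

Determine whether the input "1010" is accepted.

Start in {c}.
Read '1': c→{d}; now {d}.
Read '0': d→{e, f}; union {e, f}; ε-closure = {e, f, g}.
Read '1': e→∅, f→{c, d}, g→{e}; union {c, d, e}; ε-closure = {c, d, e, g}.
Read '0': c→∅, d→{e, f}, e→{f}, g→∅; union {e, f}; ε-closure = {e, f, g}.
The final set {e, f, g} contains the accepting state e.

Yes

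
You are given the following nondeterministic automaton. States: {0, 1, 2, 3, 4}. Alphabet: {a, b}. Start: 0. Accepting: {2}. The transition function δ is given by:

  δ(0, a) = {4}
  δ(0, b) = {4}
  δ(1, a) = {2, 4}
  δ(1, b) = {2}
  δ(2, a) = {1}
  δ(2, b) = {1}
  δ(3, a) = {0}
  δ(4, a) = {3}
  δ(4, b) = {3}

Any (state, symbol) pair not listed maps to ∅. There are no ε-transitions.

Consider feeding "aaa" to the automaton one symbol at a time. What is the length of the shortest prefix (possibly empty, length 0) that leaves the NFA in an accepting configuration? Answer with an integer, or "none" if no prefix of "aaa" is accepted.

none

Start in {0}.
Read 'a': {0} → {4}.
Read 'a': {4} → {3}.
Read 'a': {3} → {0}.
No reachable set along the way intersects F.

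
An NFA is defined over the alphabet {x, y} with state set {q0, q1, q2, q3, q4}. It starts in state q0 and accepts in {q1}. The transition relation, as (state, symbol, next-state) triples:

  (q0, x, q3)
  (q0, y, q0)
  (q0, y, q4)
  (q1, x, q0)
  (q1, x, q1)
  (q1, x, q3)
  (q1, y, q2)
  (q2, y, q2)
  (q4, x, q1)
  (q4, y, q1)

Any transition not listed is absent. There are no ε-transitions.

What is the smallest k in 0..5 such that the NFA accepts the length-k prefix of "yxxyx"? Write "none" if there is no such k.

Start in {q0}.
Read 'y': {q0} → {q0, q4}.
Read 'x': {q0, q4} → {q1, q3}.
None of the earlier sets intersect F, but {q1, q3} does.

2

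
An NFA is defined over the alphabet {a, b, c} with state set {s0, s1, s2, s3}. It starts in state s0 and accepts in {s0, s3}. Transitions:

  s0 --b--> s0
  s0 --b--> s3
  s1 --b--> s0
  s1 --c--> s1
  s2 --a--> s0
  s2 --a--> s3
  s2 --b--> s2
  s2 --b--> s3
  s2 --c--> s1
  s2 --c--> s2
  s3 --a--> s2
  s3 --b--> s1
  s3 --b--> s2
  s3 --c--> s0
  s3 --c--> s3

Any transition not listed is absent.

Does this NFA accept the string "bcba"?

Start in {s0}.
Read 'b': {s0} → {s0, s3}.
Read 'c': {s0, s3} → {s0, s3}.
Read 'b': {s0, s3} → {s0, s1, s2, s3}.
Read 'a': {s0, s1, s2, s3} → {s0, s2, s3}.
The final set {s0, s2, s3} contains the accepting states s0, s3.

Yes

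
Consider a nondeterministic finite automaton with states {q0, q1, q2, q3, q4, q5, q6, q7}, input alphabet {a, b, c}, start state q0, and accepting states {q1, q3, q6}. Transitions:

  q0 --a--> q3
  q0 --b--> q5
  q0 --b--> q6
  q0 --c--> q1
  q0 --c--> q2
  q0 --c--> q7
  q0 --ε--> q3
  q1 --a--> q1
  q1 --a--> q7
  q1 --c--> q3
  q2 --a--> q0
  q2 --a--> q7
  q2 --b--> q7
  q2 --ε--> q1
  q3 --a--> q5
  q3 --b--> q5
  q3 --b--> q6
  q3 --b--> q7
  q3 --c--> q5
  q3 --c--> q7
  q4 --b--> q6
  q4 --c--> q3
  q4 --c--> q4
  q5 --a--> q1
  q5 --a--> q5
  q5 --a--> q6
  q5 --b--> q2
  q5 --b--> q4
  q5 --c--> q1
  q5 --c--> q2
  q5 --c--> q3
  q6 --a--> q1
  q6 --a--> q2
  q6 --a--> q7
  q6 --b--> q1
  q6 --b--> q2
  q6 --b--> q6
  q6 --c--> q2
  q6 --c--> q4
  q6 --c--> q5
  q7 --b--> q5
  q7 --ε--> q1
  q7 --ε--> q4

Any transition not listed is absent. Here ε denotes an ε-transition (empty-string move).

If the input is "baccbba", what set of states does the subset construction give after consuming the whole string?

{q0, q1, q2, q3, q4, q5, q6, q7}

Start: ε-closure({q0}) = {q0, q3}.
Read 'b': q0→{q5, q6}, q3→{q5, q6, q7}; union {q5, q6, q7}; ε-closure = {q1, q4, q5, q6, q7}.
Read 'a': q1→{q1, q7}, q4→∅, q5→{q1, q5, q6}, q6→{q1, q2, q7}, q7→∅; union {q1, q2, q5, q6, q7}; ε-closure = {q1, q2, q4, q5, q6, q7}.
Read 'c': q1→{q3}, q2→∅, q4→{q3, q4}, q5→{q1, q2, q3}, q6→{q2, q4, q5}, q7→∅; now {q1, q2, q3, q4, q5}.
Read 'c': q1→{q3}, q2→∅, q3→{q5, q7}, q4→{q3, q4}, q5→{q1, q2, q3}; now {q1, q2, q3, q4, q5, q7}.
Read 'b': q1→∅, q2→{q7}, q3→{q5, q6, q7}, q4→{q6}, q5→{q2, q4}, q7→{q5}; union {q2, q4, q5, q6, q7}; ε-closure = {q1, q2, q4, q5, q6, q7}.
Read 'b': q1→∅, q2→{q7}, q4→{q6}, q5→{q2, q4}, q6→{q1, q2, q6}, q7→{q5}; now {q1, q2, q4, q5, q6, q7}.
Read 'a': q1→{q1, q7}, q2→{q0, q7}, q4→∅, q5→{q1, q5, q6}, q6→{q1, q2, q7}, q7→∅; union {q0, q1, q2, q5, q6, q7}; ε-closure = {q0, q1, q2, q3, q4, q5, q6, q7}.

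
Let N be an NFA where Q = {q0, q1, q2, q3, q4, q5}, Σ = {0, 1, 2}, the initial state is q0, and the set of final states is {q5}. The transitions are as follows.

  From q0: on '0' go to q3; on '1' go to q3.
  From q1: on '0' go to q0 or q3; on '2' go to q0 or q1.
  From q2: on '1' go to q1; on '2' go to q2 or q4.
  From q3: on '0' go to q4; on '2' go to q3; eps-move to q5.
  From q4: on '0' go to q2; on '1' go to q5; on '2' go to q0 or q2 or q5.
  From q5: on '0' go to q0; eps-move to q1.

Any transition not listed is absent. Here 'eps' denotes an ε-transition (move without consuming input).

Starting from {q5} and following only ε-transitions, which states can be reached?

Begin with {q5}.
ε-move q5 → q1; add q1.

{q1, q5}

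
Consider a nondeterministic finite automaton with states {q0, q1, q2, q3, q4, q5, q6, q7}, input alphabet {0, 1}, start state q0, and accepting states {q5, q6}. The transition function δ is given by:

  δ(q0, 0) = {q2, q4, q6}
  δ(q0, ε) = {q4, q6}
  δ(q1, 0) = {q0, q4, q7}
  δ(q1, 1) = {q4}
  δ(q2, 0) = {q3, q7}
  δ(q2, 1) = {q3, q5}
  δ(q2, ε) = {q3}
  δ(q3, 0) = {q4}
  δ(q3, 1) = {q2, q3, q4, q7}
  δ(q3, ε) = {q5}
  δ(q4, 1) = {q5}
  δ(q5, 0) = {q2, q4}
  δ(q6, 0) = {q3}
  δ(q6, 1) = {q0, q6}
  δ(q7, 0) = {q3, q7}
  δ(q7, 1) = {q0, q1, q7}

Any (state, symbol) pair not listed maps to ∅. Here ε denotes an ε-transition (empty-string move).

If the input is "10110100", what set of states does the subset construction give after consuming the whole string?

{q2, q3, q4, q5, q6, q7}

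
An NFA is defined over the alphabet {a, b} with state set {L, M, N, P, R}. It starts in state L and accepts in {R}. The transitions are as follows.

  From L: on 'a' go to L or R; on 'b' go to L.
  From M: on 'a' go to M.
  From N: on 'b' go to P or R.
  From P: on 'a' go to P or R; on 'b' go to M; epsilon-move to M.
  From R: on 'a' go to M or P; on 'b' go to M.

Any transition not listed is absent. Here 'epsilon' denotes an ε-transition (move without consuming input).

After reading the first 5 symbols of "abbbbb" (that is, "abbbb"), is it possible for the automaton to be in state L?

Yes

Start in {L}.
Read 'a': {L} → {L, R}.
Read 'b': {L, R} → {L, M}.
Read 'b': {L, M} → {L}.
Read 'b': {L} → {L}.
Read 'b': {L} → {L}.
State L is in {L}.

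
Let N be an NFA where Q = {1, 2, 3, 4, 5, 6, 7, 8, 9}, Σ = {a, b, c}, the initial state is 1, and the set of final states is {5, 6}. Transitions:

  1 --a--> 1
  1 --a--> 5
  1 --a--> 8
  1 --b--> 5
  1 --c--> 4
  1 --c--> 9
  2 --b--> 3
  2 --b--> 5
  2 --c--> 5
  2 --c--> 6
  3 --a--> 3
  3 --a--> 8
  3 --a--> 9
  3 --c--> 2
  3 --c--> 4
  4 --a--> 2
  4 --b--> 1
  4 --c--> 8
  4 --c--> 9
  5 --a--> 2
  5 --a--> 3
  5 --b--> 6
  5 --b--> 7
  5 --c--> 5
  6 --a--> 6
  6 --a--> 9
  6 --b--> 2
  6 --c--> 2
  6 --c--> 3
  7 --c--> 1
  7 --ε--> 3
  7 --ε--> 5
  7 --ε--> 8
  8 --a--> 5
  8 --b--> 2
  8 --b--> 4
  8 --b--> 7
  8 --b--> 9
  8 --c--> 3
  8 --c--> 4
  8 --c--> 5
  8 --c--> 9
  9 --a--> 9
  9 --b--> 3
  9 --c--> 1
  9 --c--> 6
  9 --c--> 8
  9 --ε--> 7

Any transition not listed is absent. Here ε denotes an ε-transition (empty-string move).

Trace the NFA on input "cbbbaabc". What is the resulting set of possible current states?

Start in {1}.
Read 'c': 1→{4, 9}; union {4, 9}; ε-closure = {3, 4, 5, 7, 8, 9}.
Read 'b': 3→∅, 4→{1}, 5→{6, 7}, 7→∅, 8→{2, 4, 7, 9}, 9→{3}; union {1, 2, 3, 4, 6, 7, 9}; ε-closure = {1, 2, 3, 4, 5, 6, 7, 8, 9}.
Read 'b': 1→{5}, 2→{3, 5}, 3→∅, 4→{1}, 5→{6, 7}, 6→{2}, 7→∅, 8→{2, 4, 7, 9}, 9→{3}; union {1, 2, 3, 4, 5, 6, 7, 9}; ε-closure = {1, 2, 3, 4, 5, 6, 7, 8, 9}.
Read 'b': 1→{5}, 2→{3, 5}, 3→∅, 4→{1}, 5→{6, 7}, 6→{2}, 7→∅, 8→{2, 4, 7, 9}, 9→{3}; union {1, 2, 3, 4, 5, 6, 7, 9}; ε-closure = {1, 2, 3, 4, 5, 6, 7, 8, 9}.
Read 'a': 1→{1, 5, 8}, 2→∅, 3→{3, 8, 9}, 4→{2}, 5→{2, 3}, 6→{6, 9}, 7→∅, 8→{5}, 9→{9}; union {1, 2, 3, 5, 6, 8, 9}; ε-closure = {1, 2, 3, 5, 6, 7, 8, 9}.
Read 'a': 1→{1, 5, 8}, 2→∅, 3→{3, 8, 9}, 5→{2, 3}, 6→{6, 9}, 7→∅, 8→{5}, 9→{9}; union {1, 2, 3, 5, 6, 8, 9}; ε-closure = {1, 2, 3, 5, 6, 7, 8, 9}.
Read 'b': 1→{5}, 2→{3, 5}, 3→∅, 5→{6, 7}, 6→{2}, 7→∅, 8→{2, 4, 7, 9}, 9→{3}; union {2, 3, 4, 5, 6, 7, 9}; ε-closure = {2, 3, 4, 5, 6, 7, 8, 9}.
Read 'c': 2→{5, 6}, 3→{2, 4}, 4→{8, 9}, 5→{5}, 6→{2, 3}, 7→{1}, 8→{3, 4, 5, 9}, 9→{1, 6, 8}; union {1, 2, 3, 4, 5, 6, 8, 9}; ε-closure = {1, 2, 3, 4, 5, 6, 7, 8, 9}.

{1, 2, 3, 4, 5, 6, 7, 8, 9}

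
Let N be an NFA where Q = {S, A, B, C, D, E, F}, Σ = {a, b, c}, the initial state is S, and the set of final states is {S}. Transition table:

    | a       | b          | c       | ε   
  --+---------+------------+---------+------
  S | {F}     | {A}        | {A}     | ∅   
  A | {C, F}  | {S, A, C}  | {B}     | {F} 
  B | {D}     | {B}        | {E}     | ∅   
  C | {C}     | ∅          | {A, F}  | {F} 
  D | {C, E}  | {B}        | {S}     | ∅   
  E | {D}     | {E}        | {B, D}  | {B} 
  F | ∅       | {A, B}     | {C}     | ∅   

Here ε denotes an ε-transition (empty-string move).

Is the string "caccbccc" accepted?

Yes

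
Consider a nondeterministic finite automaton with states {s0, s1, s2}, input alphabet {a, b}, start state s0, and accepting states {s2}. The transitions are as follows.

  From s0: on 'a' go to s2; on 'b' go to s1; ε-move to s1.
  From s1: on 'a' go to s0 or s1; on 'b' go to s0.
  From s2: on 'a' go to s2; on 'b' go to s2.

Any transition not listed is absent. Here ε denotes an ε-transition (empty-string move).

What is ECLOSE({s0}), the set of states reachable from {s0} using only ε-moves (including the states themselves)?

Begin with {s0}.
ε-move s0 → s1; add s1.

{s0, s1}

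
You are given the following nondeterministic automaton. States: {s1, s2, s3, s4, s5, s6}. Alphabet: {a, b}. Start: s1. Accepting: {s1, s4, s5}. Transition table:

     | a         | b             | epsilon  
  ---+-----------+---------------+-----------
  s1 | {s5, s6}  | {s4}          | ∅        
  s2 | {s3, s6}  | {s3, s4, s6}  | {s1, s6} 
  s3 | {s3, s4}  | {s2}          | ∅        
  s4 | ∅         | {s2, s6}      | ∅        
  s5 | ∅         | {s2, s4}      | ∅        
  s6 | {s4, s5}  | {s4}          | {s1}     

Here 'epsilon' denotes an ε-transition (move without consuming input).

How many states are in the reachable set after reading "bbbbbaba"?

5

Start in {s1}.
Read 'b': {s1} → {s4}.
Read 'b': {s4} → {s1, s2, s6}.
Read 'b': {s1, s2, s6} → {s1, s3, s4, s6}.
Read 'b': {s1, s3, s4, s6} → {s1, s2, s4, s6}.
Read 'b': {s1, s2, s4, s6} → {s1, s2, s3, s4, s6}.
Read 'a': {s1, s2, s3, s4, s6} → {s1, s3, s4, s5, s6}.
Read 'b': {s1, s3, s4, s5, s6} → {s1, s2, s4, s6}.
Read 'a': {s1, s2, s4, s6} → {s1, s3, s4, s5, s6}.
That set has 5 states.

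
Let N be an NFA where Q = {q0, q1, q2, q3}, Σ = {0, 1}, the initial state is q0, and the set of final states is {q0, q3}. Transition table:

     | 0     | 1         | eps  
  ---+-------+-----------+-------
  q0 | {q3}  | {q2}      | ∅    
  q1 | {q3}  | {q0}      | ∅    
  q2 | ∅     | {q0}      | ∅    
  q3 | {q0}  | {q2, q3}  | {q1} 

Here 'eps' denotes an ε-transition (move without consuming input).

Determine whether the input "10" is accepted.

No

Start in {q0}.
Read '1': q0→{q2}; now {q2}.
Read '0': q2→∅; now ∅.
The final set ∅ contains no accepting state.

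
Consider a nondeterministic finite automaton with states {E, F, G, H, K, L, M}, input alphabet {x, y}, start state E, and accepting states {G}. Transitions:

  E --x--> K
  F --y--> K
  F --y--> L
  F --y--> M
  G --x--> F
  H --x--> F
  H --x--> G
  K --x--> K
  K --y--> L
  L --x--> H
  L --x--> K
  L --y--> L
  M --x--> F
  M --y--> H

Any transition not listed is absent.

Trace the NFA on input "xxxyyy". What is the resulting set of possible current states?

{L}

Start in {E}.
Read 'x': E→{K}; now {K}.
Read 'x': K→{K}; now {K}.
Read 'x': K→{K}; now {K}.
Read 'y': K→{L}; now {L}.
Read 'y': L→{L}; now {L}.
Read 'y': L→{L}; now {L}.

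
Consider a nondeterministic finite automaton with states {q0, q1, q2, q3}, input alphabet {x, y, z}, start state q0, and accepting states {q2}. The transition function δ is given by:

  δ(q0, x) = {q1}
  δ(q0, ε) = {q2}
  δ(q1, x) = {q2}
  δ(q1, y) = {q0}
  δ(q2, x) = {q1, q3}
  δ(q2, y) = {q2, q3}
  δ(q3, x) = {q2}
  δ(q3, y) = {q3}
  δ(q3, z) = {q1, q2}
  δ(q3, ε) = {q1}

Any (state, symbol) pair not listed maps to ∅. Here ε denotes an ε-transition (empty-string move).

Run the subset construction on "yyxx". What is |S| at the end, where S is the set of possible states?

3

Start: ε-closure({q0}) = {q0, q2}.
Read 'y': {q0, q2} → {q1, q2, q3}.
Read 'y': {q1, q2, q3} → {q0, q1, q2, q3}.
Read 'x': {q0, q1, q2, q3} → {q1, q2, q3}.
Read 'x': {q1, q2, q3} → {q1, q2, q3}.
That set has 3 states.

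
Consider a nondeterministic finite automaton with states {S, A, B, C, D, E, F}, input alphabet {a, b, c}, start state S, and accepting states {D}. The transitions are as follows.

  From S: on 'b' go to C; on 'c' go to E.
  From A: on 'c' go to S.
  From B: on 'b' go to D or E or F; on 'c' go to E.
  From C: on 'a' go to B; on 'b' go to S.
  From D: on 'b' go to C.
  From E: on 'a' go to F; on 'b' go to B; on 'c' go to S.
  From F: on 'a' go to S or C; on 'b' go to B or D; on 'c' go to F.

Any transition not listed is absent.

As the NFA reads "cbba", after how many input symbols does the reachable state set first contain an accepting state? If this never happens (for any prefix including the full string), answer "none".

Start in {S}.
Read 'c': S→{E}; now {E}.
Read 'b': E→{B}; now {B}.
Read 'b': B→{D, E, F}; now {D, E, F}.
None of the earlier sets intersect F, but {D, E, F} does.

3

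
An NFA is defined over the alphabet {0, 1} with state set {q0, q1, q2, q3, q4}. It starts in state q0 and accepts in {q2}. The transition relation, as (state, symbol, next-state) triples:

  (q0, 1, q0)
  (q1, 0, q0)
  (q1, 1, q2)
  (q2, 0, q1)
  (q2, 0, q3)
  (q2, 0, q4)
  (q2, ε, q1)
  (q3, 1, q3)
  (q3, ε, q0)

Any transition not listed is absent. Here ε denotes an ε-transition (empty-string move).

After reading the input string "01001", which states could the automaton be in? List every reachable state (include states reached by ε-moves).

∅

Start in {q0}.
Read '0': q0→∅; now ∅.
The set is empty and remains empty for the remaining 4 symbols.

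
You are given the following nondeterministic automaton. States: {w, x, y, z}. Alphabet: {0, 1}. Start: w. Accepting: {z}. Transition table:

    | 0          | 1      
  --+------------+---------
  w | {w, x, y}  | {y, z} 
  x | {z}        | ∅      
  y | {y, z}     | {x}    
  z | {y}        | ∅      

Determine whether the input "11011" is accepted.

Start in {w}.
Read '1': w→{y, z}; now {y, z}.
Read '1': y→{x}, z→∅; now {x}.
Read '0': x→{z}; now {z}.
Read '1': z→∅; now ∅.
The set is empty and remains empty for the remaining 1 symbol.
The final set ∅ contains no accepting state.

No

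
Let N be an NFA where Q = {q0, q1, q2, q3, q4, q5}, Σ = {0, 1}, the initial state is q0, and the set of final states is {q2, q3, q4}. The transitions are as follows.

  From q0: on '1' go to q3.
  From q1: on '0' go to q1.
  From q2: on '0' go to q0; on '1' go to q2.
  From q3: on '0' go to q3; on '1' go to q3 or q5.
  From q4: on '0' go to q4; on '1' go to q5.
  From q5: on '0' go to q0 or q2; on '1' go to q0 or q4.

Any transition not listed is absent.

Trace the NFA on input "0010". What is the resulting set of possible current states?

∅

Start in {q0}.
Read '0': q0→∅; now ∅.
The set is empty and remains empty for the remaining 3 symbols.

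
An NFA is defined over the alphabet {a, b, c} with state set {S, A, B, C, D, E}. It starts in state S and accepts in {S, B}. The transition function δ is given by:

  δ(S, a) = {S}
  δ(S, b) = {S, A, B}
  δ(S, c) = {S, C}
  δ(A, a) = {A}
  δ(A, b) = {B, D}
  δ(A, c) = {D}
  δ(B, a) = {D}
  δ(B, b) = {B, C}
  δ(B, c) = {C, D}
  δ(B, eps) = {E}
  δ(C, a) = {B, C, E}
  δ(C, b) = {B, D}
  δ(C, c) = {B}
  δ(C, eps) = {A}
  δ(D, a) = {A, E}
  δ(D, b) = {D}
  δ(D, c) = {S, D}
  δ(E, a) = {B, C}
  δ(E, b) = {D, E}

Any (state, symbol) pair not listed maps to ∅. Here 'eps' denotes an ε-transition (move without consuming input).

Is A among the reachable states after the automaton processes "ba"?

Start in {S}.
Read 'b': {S} → {S, A, B, E}.
Read 'a': {S, A, B, E} → {S, A, B, C, D, E}.
State A is in {S, A, B, C, D, E}.

Yes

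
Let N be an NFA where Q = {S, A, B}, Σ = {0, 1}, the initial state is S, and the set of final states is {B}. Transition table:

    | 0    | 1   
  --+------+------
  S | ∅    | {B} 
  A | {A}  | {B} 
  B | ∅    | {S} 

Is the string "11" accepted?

Start in {S}.
Read '1': {S} → {B}.
Read '1': {B} → {S}.
The final set {S} contains no accepting state.

No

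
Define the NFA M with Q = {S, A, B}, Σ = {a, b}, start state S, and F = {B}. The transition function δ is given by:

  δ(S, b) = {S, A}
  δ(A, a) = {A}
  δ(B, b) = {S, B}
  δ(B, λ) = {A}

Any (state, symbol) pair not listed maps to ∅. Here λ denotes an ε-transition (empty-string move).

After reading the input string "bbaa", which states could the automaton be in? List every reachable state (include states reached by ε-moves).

{A}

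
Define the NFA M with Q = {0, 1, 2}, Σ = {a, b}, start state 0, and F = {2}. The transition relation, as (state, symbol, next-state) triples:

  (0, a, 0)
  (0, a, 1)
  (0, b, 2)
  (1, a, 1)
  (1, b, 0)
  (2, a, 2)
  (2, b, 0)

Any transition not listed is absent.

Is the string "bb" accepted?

Start in {0}.
Read 'b': 0→{2}; now {2}.
Read 'b': 2→{0}; now {0}.
The final set {0} contains no accepting state.

No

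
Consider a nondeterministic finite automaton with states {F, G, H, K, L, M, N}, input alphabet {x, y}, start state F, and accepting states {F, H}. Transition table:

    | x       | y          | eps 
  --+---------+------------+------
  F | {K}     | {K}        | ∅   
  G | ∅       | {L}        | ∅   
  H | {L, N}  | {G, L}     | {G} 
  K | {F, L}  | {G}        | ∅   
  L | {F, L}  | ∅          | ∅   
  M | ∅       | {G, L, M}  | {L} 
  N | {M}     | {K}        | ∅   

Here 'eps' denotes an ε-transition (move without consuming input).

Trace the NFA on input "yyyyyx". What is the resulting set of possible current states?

Start in {F}.
Read 'y': {F} → {K}.
Read 'y': {K} → {G}.
Read 'y': {G} → {L}.
Read 'y': {L} → ∅.
The set is empty and remains empty for the remaining 2 symbols.

∅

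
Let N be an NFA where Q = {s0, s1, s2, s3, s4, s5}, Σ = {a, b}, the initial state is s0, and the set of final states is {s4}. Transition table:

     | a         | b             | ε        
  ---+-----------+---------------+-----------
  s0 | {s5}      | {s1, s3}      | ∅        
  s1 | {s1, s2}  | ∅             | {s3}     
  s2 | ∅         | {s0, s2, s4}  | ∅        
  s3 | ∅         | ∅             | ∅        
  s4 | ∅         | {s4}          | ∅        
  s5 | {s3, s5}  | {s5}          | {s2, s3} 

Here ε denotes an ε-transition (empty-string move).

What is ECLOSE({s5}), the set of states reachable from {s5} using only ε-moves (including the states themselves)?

{s2, s3, s5}

Begin with {s5}.
ε-move s5 → s2; add s2.
ε-move s5 → s3; add s3.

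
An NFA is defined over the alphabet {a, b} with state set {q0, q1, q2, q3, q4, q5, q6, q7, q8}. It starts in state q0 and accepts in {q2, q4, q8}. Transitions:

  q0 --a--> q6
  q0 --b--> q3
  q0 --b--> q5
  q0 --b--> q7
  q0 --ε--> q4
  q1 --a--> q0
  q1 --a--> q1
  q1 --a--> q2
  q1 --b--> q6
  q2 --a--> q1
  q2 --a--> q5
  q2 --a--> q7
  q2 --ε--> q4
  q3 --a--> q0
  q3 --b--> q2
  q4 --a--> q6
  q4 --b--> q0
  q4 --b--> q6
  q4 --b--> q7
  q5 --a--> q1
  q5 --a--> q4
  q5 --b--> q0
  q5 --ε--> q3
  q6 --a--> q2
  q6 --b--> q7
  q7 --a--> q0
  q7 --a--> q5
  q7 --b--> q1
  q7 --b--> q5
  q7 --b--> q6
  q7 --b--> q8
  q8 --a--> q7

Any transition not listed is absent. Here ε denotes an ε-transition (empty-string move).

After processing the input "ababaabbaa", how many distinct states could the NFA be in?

Start: ε-closure({q0}) = {q0, q4}.
Read 'a': {q0, q4} → {q6}.
Read 'b': {q6} → {q7}.
Read 'a': {q7} → {q0, q3, q4, q5}.
Read 'b': {q0, q3, q4, q5} → {q0, q2, q3, q4, q5, q6, q7}.
Read 'a': {q0, q2, q3, q4, q5, q6, q7} → {q0, q1, q2, q3, q4, q5, q6, q7}.
Read 'a': {q0, q1, q2, q3, q4, q5, q6, q7} → {q0, q1, q2, q3, q4, q5, q6, q7}.
Read 'b': {q0, q1, q2, q3, q4, q5, q6, q7} → {q0, q1, q2, q3, q4, q5, q6, q7, q8}.
Read 'b': {q0, q1, q2, q3, q4, q5, q6, q7, q8} → {q0, q1, q2, q3, q4, q5, q6, q7, q8}.
Read 'a': {q0, q1, q2, q3, q4, q5, q6, q7, q8} → {q0, q1, q2, q3, q4, q5, q6, q7}.
Read 'a': {q0, q1, q2, q3, q4, q5, q6, q7} → {q0, q1, q2, q3, q4, q5, q6, q7}.
That set has 8 states.

8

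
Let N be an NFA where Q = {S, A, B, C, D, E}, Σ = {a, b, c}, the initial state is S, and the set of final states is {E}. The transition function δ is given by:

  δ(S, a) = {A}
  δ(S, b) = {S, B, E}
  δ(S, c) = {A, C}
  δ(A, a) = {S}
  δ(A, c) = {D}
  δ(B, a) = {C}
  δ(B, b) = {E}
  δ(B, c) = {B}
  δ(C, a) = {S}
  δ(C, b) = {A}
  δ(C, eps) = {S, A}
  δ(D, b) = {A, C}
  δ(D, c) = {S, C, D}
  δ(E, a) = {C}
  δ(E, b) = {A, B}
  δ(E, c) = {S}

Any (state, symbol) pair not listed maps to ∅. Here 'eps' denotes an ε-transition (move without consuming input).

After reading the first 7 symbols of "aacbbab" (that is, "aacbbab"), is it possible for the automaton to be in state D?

Start in {S}.
Read 'a': {S} → {A}.
Read 'a': {A} → {S}.
Read 'c': {S} → {S, A, C}.
Read 'b': {S, A, C} → {S, A, B, E}.
Read 'b': {S, A, B, E} → {S, A, B, E}.
Read 'a': {S, A, B, E} → {S, A, C}.
Read 'b': {S, A, C} → {S, A, B, E}.
State D is not in {S, A, B, E}.

No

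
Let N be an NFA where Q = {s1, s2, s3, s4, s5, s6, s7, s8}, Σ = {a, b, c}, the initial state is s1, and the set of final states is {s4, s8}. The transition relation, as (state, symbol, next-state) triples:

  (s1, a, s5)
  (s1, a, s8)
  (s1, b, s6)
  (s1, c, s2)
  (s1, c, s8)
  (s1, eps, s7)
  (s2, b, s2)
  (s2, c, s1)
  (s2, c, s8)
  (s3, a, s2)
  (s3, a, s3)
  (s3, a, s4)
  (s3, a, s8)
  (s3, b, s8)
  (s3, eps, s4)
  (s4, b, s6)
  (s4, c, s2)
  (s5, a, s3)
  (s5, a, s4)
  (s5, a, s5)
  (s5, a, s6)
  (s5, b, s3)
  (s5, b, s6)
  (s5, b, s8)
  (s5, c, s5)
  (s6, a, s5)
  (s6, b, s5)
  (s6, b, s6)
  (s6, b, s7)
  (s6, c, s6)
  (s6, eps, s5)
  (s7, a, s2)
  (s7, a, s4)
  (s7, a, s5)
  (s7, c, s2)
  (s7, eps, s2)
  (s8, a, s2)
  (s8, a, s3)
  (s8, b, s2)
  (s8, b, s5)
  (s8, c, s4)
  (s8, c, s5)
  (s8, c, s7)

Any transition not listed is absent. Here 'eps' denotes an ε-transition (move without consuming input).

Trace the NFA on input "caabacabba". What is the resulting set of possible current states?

{s2, s3, s4, s5, s6, s8}

Start: ε-closure({s1}) = {s1, s2, s7}.
Read 'c': {s1, s2, s7} → {s1, s2, s7, s8}.
Read 'a': {s1, s2, s7, s8} → {s2, s3, s4, s5, s8}.
Read 'a': {s2, s3, s4, s5, s8} → {s2, s3, s4, s5, s6, s8}.
Read 'b': {s2, s3, s4, s5, s6, s8} → {s2, s3, s4, s5, s6, s7, s8}.
Read 'a': {s2, s3, s4, s5, s6, s7, s8} → {s2, s3, s4, s5, s6, s8}.
Read 'c': {s2, s3, s4, s5, s6, s8} → {s1, s2, s4, s5, s6, s7, s8}.
Read 'a': {s1, s2, s4, s5, s6, s7, s8} → {s2, s3, s4, s5, s6, s8}.
Read 'b': {s2, s3, s4, s5, s6, s8} → {s2, s3, s4, s5, s6, s7, s8}.
Read 'b': {s2, s3, s4, s5, s6, s7, s8} → {s2, s3, s4, s5, s6, s7, s8}.
Read 'a': {s2, s3, s4, s5, s6, s7, s8} → {s2, s3, s4, s5, s6, s8}.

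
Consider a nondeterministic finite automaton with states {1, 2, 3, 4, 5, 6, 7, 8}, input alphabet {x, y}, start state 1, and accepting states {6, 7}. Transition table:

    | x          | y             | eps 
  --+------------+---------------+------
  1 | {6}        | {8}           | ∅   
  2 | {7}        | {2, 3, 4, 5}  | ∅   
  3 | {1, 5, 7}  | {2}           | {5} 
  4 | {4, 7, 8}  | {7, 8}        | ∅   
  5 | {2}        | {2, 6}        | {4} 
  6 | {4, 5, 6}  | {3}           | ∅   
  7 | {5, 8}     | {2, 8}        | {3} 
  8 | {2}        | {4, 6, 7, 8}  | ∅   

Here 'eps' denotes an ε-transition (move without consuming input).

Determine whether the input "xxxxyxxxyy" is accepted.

Yes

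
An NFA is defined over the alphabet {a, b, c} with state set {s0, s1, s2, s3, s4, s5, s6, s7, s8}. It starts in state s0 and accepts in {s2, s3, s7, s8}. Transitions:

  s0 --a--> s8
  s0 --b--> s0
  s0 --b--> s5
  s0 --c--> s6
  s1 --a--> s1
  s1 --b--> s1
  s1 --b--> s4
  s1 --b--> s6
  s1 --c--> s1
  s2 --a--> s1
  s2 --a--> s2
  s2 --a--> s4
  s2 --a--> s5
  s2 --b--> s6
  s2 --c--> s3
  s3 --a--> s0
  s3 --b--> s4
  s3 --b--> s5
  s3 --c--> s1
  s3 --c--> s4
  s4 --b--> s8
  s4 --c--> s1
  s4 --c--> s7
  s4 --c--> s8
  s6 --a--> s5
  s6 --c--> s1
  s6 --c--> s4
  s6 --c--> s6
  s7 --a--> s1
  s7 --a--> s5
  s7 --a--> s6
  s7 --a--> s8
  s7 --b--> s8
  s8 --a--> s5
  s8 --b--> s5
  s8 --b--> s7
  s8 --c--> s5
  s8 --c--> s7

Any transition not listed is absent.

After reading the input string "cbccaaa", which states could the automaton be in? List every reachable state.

∅

Start in {s0}.
Read 'c': s0→{s6}; now {s6}.
Read 'b': s6→∅; now ∅.
The set is empty and remains empty for the remaining 5 symbols.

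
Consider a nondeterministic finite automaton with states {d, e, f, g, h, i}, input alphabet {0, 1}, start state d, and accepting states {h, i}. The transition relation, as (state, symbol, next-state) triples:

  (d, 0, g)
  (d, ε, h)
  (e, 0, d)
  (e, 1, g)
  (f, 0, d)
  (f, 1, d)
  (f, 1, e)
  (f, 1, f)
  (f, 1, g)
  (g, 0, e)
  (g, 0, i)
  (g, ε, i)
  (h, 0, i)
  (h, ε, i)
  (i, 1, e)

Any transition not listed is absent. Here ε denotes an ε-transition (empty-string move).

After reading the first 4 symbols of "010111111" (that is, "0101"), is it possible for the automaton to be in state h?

No

Start: ε-closure({d}) = {d, h, i}.
Read '0': {d, h, i} → {g, i}.
Read '1': {g, i} → {e}.
Read '0': {e} → {d, h, i}.
Read '1': {d, h, i} → {e}.
State h is not in {e}.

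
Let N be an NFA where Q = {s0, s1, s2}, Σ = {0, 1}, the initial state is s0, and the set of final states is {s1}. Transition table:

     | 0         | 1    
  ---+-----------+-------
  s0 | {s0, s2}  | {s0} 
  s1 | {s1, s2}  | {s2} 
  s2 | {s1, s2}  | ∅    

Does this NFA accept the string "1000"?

Yes

Start in {s0}.
Read '1': s0→{s0}; now {s0}.
Read '0': s0→{s0, s2}; now {s0, s2}.
Read '0': s0→{s0, s2}, s2→{s1, s2}; now {s0, s1, s2}.
Read '0': s0→{s0, s2}, s1→{s1, s2}, s2→{s1, s2}; now {s0, s1, s2}.
The final set {s0, s1, s2} contains the accepting state s1.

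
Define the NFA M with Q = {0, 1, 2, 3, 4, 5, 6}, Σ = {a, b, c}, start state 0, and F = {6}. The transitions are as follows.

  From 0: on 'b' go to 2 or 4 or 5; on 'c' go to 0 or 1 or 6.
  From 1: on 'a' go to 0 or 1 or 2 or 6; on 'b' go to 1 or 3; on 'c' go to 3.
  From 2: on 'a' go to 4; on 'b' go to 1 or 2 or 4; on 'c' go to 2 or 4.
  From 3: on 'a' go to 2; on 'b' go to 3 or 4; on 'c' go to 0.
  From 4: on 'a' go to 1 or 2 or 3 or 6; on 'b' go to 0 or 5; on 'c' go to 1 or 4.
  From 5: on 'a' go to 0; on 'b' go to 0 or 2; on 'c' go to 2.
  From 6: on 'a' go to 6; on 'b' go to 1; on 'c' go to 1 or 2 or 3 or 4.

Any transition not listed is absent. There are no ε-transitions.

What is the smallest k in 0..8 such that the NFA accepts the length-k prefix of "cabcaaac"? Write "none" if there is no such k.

1

Start in {0}.
Read 'c': {0} → {0, 1, 6}.
None of the earlier sets intersect F, but {0, 1, 6} does.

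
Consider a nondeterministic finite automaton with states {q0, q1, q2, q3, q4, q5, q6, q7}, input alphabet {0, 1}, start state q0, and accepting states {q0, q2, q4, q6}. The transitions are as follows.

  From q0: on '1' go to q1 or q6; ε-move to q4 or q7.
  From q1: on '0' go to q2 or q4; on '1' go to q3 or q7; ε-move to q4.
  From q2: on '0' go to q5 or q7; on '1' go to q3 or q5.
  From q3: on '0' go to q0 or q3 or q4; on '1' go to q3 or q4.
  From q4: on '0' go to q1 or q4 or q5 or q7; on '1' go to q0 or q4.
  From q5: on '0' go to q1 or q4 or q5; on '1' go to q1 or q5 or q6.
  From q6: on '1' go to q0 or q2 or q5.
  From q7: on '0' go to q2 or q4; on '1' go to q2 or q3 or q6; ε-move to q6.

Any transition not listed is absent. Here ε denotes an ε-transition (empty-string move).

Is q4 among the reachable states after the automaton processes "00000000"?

Yes

Start: ε-closure({q0}) = {q0, q4, q6, q7}.
Read '0': q0→∅, q4→{q1, q4, q5, q7}, q6→∅, q7→{q2, q4}; union {q1, q2, q4, q5, q7}; ε-closure = {q1, q2, q4, q5, q6, q7}.
Read '0': q1→{q2, q4}, q2→{q5, q7}, q4→{q1, q4, q5, q7}, q5→{q1, q4, q5}, q6→∅, q7→{q2, q4}; union {q1, q2, q4, q5, q7}; ε-closure = {q1, q2, q4, q5, q6, q7}.
Read '0': q1→{q2, q4}, q2→{q5, q7}, q4→{q1, q4, q5, q7}, q5→{q1, q4, q5}, q6→∅, q7→{q2, q4}; union {q1, q2, q4, q5, q7}; ε-closure = {q1, q2, q4, q5, q6, q7}.
Read '0': q1→{q2, q4}, q2→{q5, q7}, q4→{q1, q4, q5, q7}, q5→{q1, q4, q5}, q6→∅, q7→{q2, q4}; union {q1, q2, q4, q5, q7}; ε-closure = {q1, q2, q4, q5, q6, q7}.
Read '0': q1→{q2, q4}, q2→{q5, q7}, q4→{q1, q4, q5, q7}, q5→{q1, q4, q5}, q6→∅, q7→{q2, q4}; union {q1, q2, q4, q5, q7}; ε-closure = {q1, q2, q4, q5, q6, q7}.
Read '0': q1→{q2, q4}, q2→{q5, q7}, q4→{q1, q4, q5, q7}, q5→{q1, q4, q5}, q6→∅, q7→{q2, q4}; union {q1, q2, q4, q5, q7}; ε-closure = {q1, q2, q4, q5, q6, q7}.
Read '0': q1→{q2, q4}, q2→{q5, q7}, q4→{q1, q4, q5, q7}, q5→{q1, q4, q5}, q6→∅, q7→{q2, q4}; union {q1, q2, q4, q5, q7}; ε-closure = {q1, q2, q4, q5, q6, q7}.
Read '0': q1→{q2, q4}, q2→{q5, q7}, q4→{q1, q4, q5, q7}, q5→{q1, q4, q5}, q6→∅, q7→{q2, q4}; union {q1, q2, q4, q5, q7}; ε-closure = {q1, q2, q4, q5, q6, q7}.
State q4 is in {q1, q2, q4, q5, q6, q7}.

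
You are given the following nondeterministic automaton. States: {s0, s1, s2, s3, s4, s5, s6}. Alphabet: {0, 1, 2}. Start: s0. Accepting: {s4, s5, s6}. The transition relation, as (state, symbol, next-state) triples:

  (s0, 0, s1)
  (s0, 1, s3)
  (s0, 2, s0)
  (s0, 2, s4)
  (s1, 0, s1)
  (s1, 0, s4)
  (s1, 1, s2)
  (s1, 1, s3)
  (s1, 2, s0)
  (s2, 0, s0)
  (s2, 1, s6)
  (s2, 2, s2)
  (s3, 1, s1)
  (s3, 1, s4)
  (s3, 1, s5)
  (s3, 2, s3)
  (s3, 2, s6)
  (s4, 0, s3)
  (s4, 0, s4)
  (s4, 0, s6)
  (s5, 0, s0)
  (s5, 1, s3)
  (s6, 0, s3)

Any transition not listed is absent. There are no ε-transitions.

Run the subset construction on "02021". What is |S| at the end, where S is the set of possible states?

1

Start in {s0}.
Read '0': s0→{s1}; now {s1}.
Read '2': s1→{s0}; now {s0}.
Read '0': s0→{s1}; now {s1}.
Read '2': s1→{s0}; now {s0}.
Read '1': s0→{s3}; now {s3}.
That set has 1 state.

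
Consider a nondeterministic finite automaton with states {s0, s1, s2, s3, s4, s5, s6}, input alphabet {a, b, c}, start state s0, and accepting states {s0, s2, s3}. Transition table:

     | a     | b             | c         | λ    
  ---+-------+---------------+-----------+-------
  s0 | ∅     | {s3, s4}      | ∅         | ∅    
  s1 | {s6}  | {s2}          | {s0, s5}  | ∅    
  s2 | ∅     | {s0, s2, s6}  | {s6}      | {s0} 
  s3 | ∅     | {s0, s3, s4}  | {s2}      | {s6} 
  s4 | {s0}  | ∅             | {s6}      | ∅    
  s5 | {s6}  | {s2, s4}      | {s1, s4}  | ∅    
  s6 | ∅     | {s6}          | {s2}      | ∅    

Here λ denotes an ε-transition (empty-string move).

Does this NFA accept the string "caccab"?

No

Start in {s0}.
Read 'c': s0→∅; now ∅.
The set is empty and remains empty for the remaining 5 symbols.
The final set ∅ contains no accepting state.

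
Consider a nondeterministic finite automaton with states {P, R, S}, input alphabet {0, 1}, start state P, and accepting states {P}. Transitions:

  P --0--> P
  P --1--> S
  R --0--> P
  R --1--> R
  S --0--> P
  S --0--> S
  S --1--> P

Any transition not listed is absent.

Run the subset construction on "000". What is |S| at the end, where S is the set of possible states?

1

Start in {P}.
Read '0': P→{P}; now {P}.
Read '0': P→{P}; now {P}.
Read '0': P→{P}; now {P}.
That set has 1 state.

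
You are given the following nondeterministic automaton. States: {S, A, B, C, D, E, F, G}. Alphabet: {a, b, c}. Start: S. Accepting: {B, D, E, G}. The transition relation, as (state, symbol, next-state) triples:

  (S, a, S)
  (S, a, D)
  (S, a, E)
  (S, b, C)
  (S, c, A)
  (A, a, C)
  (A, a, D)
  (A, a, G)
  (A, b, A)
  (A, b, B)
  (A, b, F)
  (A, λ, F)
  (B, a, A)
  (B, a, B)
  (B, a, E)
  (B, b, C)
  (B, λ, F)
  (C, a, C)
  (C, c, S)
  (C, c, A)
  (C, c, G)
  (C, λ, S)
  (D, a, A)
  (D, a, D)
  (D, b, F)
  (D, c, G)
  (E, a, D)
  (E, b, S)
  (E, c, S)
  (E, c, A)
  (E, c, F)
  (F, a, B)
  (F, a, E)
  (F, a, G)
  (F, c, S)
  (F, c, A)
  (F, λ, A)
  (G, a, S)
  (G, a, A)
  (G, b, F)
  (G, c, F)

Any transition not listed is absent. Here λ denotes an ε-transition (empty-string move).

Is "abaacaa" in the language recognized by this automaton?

Start in {S}.
Read 'a': S→{S, D, E}; now {S, D, E}.
Read 'b': S→{C}, D→{F}, E→{S}; union {S, C, F}; ε-closure = {S, A, C, F}.
Read 'a': S→{S, D, E}, A→{C, D, G}, C→{C}, F→{B, E, G}; union {S, B, C, D, E, G}; ε-closure = {S, A, B, C, D, E, F, G}.
Read 'a': S→{S, D, E}, A→{C, D, G}, B→{A, B, E}, C→{C}, D→{A, D}, E→{D}, F→{B, E, G}, G→{S, A}; union {S, A, B, C, D, E, G}; ε-closure = {S, A, B, C, D, E, F, G}.
Read 'c': S→{A}, A→∅, B→∅, C→{S, A, G}, D→{G}, E→{S, A, F}, F→{S, A}, G→{F}; now {S, A, F, G}.
Read 'a': S→{S, D, E}, A→{C, D, G}, F→{B, E, G}, G→{S, A}; union {S, A, B, C, D, E, G}; ε-closure = {S, A, B, C, D, E, F, G}.
Read 'a': S→{S, D, E}, A→{C, D, G}, B→{A, B, E}, C→{C}, D→{A, D}, E→{D}, F→{B, E, G}, G→{S, A}; union {S, A, B, C, D, E, G}; ε-closure = {S, A, B, C, D, E, F, G}.
The final set {S, A, B, C, D, E, F, G} contains the accepting states B, D, E, G.

Yes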